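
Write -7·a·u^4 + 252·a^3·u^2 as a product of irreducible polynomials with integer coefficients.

7·a·u^2·(6·a + u)·(6·a - u)

Factor out 7·a·u^2, leaving 36·a^2 - u^2, which is a difference of two squares.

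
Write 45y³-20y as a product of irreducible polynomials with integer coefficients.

Factor out 5y, leaving 9y²-4, which is a difference of two squares.

5y(3y+2)(3y-2)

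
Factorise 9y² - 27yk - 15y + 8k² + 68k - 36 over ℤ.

(3y - 8k + 4)(3y - k - 9)

Group: 3y(3y - 8k + 4) + (-k - 9)(3y - 8k + 4); both groups contain (3y - 8k + 4).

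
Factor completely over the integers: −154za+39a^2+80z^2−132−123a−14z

Group: 8z(10z−3a+12) + (−13a−11)(10z−3a+12); both groups contain (10z−3a+12).

(8z−13a−11)(10z−3a+12)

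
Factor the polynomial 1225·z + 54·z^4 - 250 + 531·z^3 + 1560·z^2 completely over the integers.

(3·z + 10)·(3·z + 5)·(6·z - 1)·(z + 5)

Testing divisors of the constant over divisors of the leading coefficient, z = 1/6 is a root, so (6·z - 1) is a factor; dividing leaves 9·z^3 + 90·z^2 + 275·z + 250.
Then z = -5 is a root, giving the factor (z + 5) and quotient 9·z^2 + 45·z + 50.
The remaining quadratic factors as (3·z + 5)(3·z + 10).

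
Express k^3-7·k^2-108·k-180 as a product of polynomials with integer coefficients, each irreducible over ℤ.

Among the possible rational roots, k = 15 is a root, giving the factor (k-15) and quotient k^2+8·k+12.
The remaining quadratic factors as (k+6)(k+2).

(k+2)·(k+6)·(k-15)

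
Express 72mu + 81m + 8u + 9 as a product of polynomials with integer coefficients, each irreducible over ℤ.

Group as (72mu + 81m) + (8u + 9) = 9m(8u + 9) + (8u + 9).
Both groups share the factor (8u + 9).

(8u + 9)(9m + 1)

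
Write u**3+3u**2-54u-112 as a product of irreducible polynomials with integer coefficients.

(u+2)(u+8)(u-7)

Among the possible rational roots, u = -2 is a root, so (u+2) is a factor; dividing leaves u**2+u-56.
The remaining quadratic factors as (u+8)(u-7).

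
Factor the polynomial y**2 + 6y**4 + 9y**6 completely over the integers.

y**2(3y**2 + 1)**2

Every term has a factor of y**2; factoring it out leaves 9y**4 + 6y**2 + 1.
Recognize a perfect-square trinomial with the parts 3y**2 and 1.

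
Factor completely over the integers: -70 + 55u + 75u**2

Pull out the common factor 5, then factor the remaining trinomial.

5(3u - 2)(5u + 7)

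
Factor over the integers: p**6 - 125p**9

-p**6(5p - 1)(25p**2 + 5p + 1)

Pull out the common factor p**6, leaving -125p**3 + 1.
Recognize a difference of cubes with the parts 1 and 5p.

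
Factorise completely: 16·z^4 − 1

(2·z)⁴ − (1)⁴ = ((2·z)² − (1)²)((2·z)² + (1)²); the first factor splits again, the second (4·z^2 + 1) is irreducible.

(2·z + 1)·(2·z − 1)·(4·z^2 + 1)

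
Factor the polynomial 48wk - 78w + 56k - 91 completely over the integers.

(6w + 7)(8k - 13)

Group as (48wk - 78w) + (56k - 91) = 6w(8k - 13) + 7(8k - 13).
Both groups share the factor (8k - 13).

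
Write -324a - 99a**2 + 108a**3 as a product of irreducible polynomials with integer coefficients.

9a(3a + 4)(4a - 9)

Pull out the common factor 9a, then factor the remaining trinomial.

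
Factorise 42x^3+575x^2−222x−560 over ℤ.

Testing divisors of the constant over divisors of the leading coefficient, x = −14 is a root, so (x+14) divides it; the quotient is 42x^2−13x−40.
The remaining quadratic factors as (6x+5)(7x−8).

(6x+5)(7x−8)(x+14)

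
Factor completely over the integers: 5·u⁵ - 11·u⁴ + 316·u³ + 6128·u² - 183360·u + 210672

Among the possible rational roots, u = -14 is a root, so (u + 14) divides it; the quotient is 5·u⁴ - 81·u³ + 1450·u² - 14172·u + 15048.
Then u = 11 is a root, so (u - 11) divides it; the quotient is 5·u³ - 26·u² + 1164·u - 1368.
Continuing, u = 6/5 is a root, so (5·u - 6) divides it; the quotient is u² - 4·u + 228.
The quadratic u² - 4·u + 228 has discriminant -896 < 0 and is irreducible over ℤ.

(5·u - 6)·(u + 14)·(u - 11)·(u² - 4·u + 228)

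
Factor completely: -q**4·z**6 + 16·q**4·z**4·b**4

Pull out the common factor q**4·z**4, leaving -z**2 + 16·b**4.
Recognize a difference of squares with the parts 4·b**2 and z.

-q**4·z**4·(z - 4·b**2)·(z + 4·b**2)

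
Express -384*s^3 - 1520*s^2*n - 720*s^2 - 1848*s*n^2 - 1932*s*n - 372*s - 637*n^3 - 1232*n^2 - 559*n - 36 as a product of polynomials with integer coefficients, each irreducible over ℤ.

Group: 8*s*(-48*s^2 - 112*s*n - 84*s - 49*n^2 - 91*n - 36) + (13*n + 1)*(-48*s^2 - 112*s*n - 84*s - 49*n^2 - 91*n - 36); both groups contain (-48*s^2 - 112*s*n - 84*s - 49*n^2 - 91*n - 36), so (8*s + 13*n + 1) is a factor with cofactor -48*s^2 - 112*s*n - 84*s - 49*n^2 - 91*n - 36.
The cofactor groups again: -48*s^2 - 112*s*n - 84*s - 49*n^2 - 91*n - 36 = -4*s*(12*s + 7*n + 9) + (-7*n - 4)*(12*s + 7*n + 9); both groups contain (12*s + 7*n + 9), giving -(4*s + 7*n + 4)*(12*s + 7*n + 9).

-(8*s + 13*n + 1)*(12*s + 7*n + 9)*(4*s + 7*n + 4)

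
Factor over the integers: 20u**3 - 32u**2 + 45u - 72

Group as (20u**3 + 45u) + (-32u**2 - 72) = 5u(4u**2 + 9) - 8(4u**2 + 9).
Both groups share the factor (4u**2 + 9).

(5u - 8)(4u**2 + 9)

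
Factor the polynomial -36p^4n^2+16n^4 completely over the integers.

Every term has a factor of 4n^2; factoring it out leaves -9p^4+4n^2.
Recognize a difference of squares with the parts 2n and 3p^2.

-4n^2(3p^2-2n)(3p^2+2n)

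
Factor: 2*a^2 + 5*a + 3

Need a pair with product 2·3 = 6 and sum 5: that's 2 and 3.
Split the middle term: 2*a^2 + 2*a + 3*a + 3 = 2*a*(a + 1) + 3*(a + 1).

(2*a + 3)*(a + 1)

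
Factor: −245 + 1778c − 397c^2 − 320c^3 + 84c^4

(2c − 5)(2c − 7)(3c + 7)(7c − 1)

Testing divisors of the constant over divisors of the leading coefficient, c = −7/3 is a root, so (3c + 7) divides it; the quotient is 28c^3 − 172c^2 + 269c − 35.
Next, c = 7/2 is a root, so (2c − 7) is a factor; dividing leaves 14c^2 − 37c + 5.
The remaining quadratic factors as (2c − 5)(7c − 1).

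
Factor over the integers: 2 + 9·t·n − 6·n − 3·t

Group as (9·t·n − 3·t) + (−6·n + 2) = 3·t·(3·n − 1) − 2·(3·n − 1).
Both groups share the factor (3·n − 1).

(3·n − 1)·(3·t − 2)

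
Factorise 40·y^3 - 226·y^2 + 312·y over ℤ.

Pull out the common factor 2·y, then factor the remaining trinomial.

2·y·(4·y - 13)·(5·y - 12)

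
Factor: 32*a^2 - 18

Pull out the common factor 2; 16*a^2 - 9 is a difference of squares.

2*(4*a + 3)*(4*a - 3)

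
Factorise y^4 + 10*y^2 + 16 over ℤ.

(y^2 + 2)*(y^2 + 8)

Substitute u = y^2 to get a quadratic in u, then factor.
y^2 + 2 is irreducible over ℤ (always positive, so no real roots).
y^2 + 8 is irreducible over ℤ (always positive, so no real roots).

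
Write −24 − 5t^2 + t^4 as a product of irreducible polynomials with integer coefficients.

(t^2 + 3)(t^2 − 8)

Substitute u = t^2 to get a quadratic in u, then factor.
t^2 + 3 is irreducible over ℤ (always positive, so no real roots).
t^2 − 8 is irreducible over ℤ (8 is not a perfect square).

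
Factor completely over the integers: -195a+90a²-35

5(3a-7)(6a+1)

Pull out the common factor 5, then factor the remaining trinomial.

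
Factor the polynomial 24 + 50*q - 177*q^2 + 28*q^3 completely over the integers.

By the rational root theorem, q = 4/7 is a root, giving the factor (7*q - 4) and quotient 4*q^2 - 23*q - 6.
The remaining quadratic factors as (q - 6)(4*q + 1).

(4*q + 1)*(7*q - 4)*(q - 6)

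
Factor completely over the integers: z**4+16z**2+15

(z**2+1)(z**2+15)

Substitute u = z**2 to get a quadratic in u, then factor.
z**2+1 is irreducible over ℤ (sum of squares).
z**2+15 is irreducible over ℤ (always positive, so no real roots).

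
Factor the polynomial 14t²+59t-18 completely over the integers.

Need a pair with product 14·(-18) = -252 and sum 59: that's -4 and 63.
Split the middle term: 14t²-4t + 63t-18 = 2t(7t-2) + 9(7t-2).

(2t+9)(7t-2)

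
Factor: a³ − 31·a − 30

Trying the rational-root candidates, a = −5 is a root, so (a + 5) is a factor; dividing leaves a² − 5·a − 6.
The remaining quadratic factors as (a − 6)(a + 1).

(a + 1)·(a + 5)·(a − 6)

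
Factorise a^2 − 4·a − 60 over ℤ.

(a + 6)·(a − 10)

Two integers with product −60 and sum −4 are 6 and −10.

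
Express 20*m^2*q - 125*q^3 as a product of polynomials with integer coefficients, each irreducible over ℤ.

5*q*(2*m + 5*q)*(2*m - 5*q)

Every term has a factor of 5*q. Then 4*m^2 - 25*q^2 = (2*m)² − (5*q)².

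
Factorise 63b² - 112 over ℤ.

7(3b + 4)(3b - 4)

Factor out 7, leaving 9b² - 16, which is a difference of two squares.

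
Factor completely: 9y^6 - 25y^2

Factor out y^2 first: what remains is 9y^4 - 25.
Recognize a difference of squares with the parts 3y^2 and 5.

y^2(3y^2 + 5)(3y^2 - 5)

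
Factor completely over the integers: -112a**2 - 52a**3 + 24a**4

4a**2(2a - 7)(3a + 4)

Pull out the common factor 4a**2, then factor the remaining trinomial.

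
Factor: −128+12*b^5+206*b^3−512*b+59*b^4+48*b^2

Trying the rational-root candidates, b = −1/4 is a root, so (4*b+1) is a factor; dividing leaves 3*b^4+14*b^3+48*b^2−128.
Continuing, b = −2 is a root, giving the factor (b+2) and quotient 3*b^3+8*b^2+32*b−64.
Next, b = 4/3 is a root, so (3*b−4) divides it; the quotient is b^2+4*b+16.
The quadratic b^2+4*b+16 has discriminant −48 < 0 and is irreducible over ℤ.

(3*b−4)*(4*b+1)*(b+2)*(b^2+4*b+16)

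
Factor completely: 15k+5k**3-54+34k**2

Among the possible rational roots, k = 1 is a root, giving the factor (k-1) and quotient 5k**2+39k+54.
The remaining quadratic factors as (5k+9)(k+6).

(5k+9)(k+6)(k-1)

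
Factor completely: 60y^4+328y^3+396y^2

4y^2(3y+11)(5y+9)

Pull out the common factor 4y^2, then factor the remaining trinomial.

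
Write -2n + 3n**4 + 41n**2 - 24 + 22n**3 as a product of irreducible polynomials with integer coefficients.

(3n - 2)(n + 1)(n + 3)(n + 4)

Among the possible rational roots, n = -1 is a root, so (n + 1) is a factor; dividing leaves 3n**3 + 19n**2 + 22n - 24.
Continuing, n = -4 is a root, so (n + 4) is a factor; dividing leaves 3n**2 + 7n - 6.
The remaining quadratic factors as (3n - 2)(n + 3).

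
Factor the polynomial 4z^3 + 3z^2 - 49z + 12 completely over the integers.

Testing divisors of the constant over divisors of the leading coefficient, z = 3 is a root, so (z - 3) divides it; the quotient is 4z^2 + 15z - 4.
The remaining quadratic factors as (4z - 1)(z + 4).

(4z - 1)(z + 4)(z - 3)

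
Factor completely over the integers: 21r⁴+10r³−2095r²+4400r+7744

(3r−11)(7r+8)(r+11)(r−8)

By the rational root theorem, r = 8 is a root, giving the factor (r−8) and quotient 21r³+178r²−671r−968.
Then r = −11 is a root, giving the factor (r+11) and quotient 21r²−53r−88.
The remaining quadratic factors as (7r+8)(3r−11).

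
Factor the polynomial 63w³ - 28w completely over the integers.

7w(3w + 2)(3w - 2)

Every term has a factor of 7w. Then 9w² - 4 = (3w)² − (2)².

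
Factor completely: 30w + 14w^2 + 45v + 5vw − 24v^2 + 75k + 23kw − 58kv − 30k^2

−(5k + 3v + 2w)(6k + 8v − 7w − 15)

Group: −5k(6k + 8v − 7w − 15) + (−3v − 2w)(6k + 8v − 7w − 15); both groups contain (6k + 8v − 7w − 15).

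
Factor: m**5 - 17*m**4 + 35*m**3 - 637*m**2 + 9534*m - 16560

(m - 15)*(m - 2)*(m - 8)*(m**2 + 8*m + 69)

Among the possible rational roots, m = 2 is a root, giving the factor (m - 2) and quotient m**4 - 15*m**3 + 5*m**2 - 627*m + 8280.
Then m = 8 is a root, so (m - 8) divides it; the quotient is m**3 - 7*m**2 - 51*m - 1035.
Next, m = 15 is a root, so (m - 15) divides it; the quotient is m**2 + 8*m + 69.
The quadratic m**2 + 8*m + 69 has discriminant -212 < 0 and is irreducible over ℤ.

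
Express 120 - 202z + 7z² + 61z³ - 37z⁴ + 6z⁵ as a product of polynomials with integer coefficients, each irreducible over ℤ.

Among the possible rational roots, z = 4 is a root, so (z - 4) divides it; the quotient is 6z⁴ - 13z³ + 9z² + 43z - 30.
Continuing, z = -3/2 is a root, so (2z + 3) is a factor; dividing leaves 3z³ - 11z² + 21z - 10.
Continuing, z = 2/3 is a root, so (3z - 2) divides it; the quotient is z² - 3z + 5.
The quadratic z² - 3z + 5 has discriminant -11 < 0 and is irreducible over ℤ.

(2z + 3)(3z - 2)(z - 4)(z² - 3z + 5)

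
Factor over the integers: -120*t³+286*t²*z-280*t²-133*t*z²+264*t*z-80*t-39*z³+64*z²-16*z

-(12*t-13*z+4)*(2*t-3*z+4)*(5*t+z)

Group: 2*t*(-60*t²+53*t*z-20*t+13*z²-4*z) + (-3*z+4)*(-60*t²+53*t*z-20*t+13*z²-4*z); both groups contain (-60*t²+53*t*z-20*t+13*z²-4*z), so (2*t-3*z+4) is a factor with cofactor -60*t²+53*t*z-20*t+13*z²-4*z.
The cofactor groups again: -60*t²+53*t*z-20*t+13*z²-4*z = -5*t*(12*t-13*z+4) - z*(12*t-13*z+4); both groups contain (12*t-13*z+4), giving -(5*t+z)*(12*t-13*z+4).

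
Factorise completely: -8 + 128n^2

Pull out the common factor 8; 16n^2 - 1 is a difference of squares.

8(4n + 1)(4n - 1)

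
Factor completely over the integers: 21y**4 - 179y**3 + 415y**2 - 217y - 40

(3y - 8)(7y + 1)(y - 1)(y - 5)

Among the possible rational roots, y = 5 is a root, giving the factor (y - 5) and quotient 21y**3 - 74y**2 + 45y + 8.
Then y = 1 is a root, so (y - 1) is a factor; dividing leaves 21y**2 - 53y - 8.
The remaining quadratic factors as (3y - 8)(7y + 1).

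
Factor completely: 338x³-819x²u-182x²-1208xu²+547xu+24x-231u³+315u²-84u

Group: 13x(26x²-85xu-6x-21u²+21u) + (11u-4)(26x²-85xu-6x-21u²+21u); both groups contain (26x²-85xu-6x-21u²+21u), so (13x+11u-4) is a factor with cofactor 26x²-85xu-6x-21u²+21u.
The cofactor groups again: 26x²-85xu-6x-21u²+21u = 13x(2x-7u) + (3u-3)(2x-7u); both groups contain (2x-7u), giving (13x+3u-3)(2x-7u).

(2x-7u)(13x+11u-4)(13x+3u-3)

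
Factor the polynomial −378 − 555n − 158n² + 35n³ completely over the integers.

Trying the rational-root candidates, n = 7 is a root, so (n − 7) divides it; the quotient is 35n² + 87n + 54.
The remaining quadratic factors as (5n + 6)(7n + 9).

(5n + 6)(7n + 9)(n − 7)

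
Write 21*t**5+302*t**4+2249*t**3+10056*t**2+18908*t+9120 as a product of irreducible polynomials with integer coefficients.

Among the possible rational roots, t = -6 is a root, so (t+6) is a factor; dividing leaves 21*t**4+176*t**3+1193*t**2+2898*t+1520.
Then t = -5/7 is a root, so (7*t+5) is a factor; dividing leaves 3*t**3+23*t**2+154*t+304.
Then t = -8/3 is a root, so (3*t+8) is a factor; dividing leaves t**2+5*t+38.
The quadratic t**2+5*t+38 has discriminant -127 < 0 and is irreducible over ℤ.

(3*t+8)*(7*t+5)*(t+6)*(t**2+5*t+38)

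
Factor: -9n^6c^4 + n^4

-n^4(3nc^2 + 1)(3nc^2 - 1)

Every term has a factor of n^4; factoring it out leaves -9n^2c^4 + 1.
Recognize a difference of squares with the parts 1 and 3nc^2.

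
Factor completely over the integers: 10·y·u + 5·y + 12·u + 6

(2·u + 1)·(5·y + 6)

Group as (10·y·u + 5·y) + (12·u + 6) = 5·y·(2·u + 1) + 6·(2·u + 1).
Both groups share the factor (2·u + 1).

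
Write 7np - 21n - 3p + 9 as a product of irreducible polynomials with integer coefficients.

Group as (7np - 21n) + (-3p + 9) = 7n(p - 3) - 3(p - 3).
Both groups share the factor (p - 3).

(7n - 3)(p - 3)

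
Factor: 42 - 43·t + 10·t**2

Need a pair with product 10·42 = 420 and sum -43: that's -28 and -15.
Split the middle term: 10·t**2 - 28·t - 15·t + 42 = 2·t·(5·t - 14) - 3·(5·t - 14).

(2·t - 3)·(5·t - 14)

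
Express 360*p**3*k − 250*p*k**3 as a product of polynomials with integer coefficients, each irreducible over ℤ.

Factor out 10*p*k, leaving 36*p**2 − 25*k**2, which is a difference of two squares.

10*k*p*(6*p − 5*k)*(6*p + 5*k)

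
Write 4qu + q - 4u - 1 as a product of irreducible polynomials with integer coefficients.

Group as (4qu + q) + (-4u - 1) = q(4u + 1) - (4u + 1).
Both groups share the factor (4u + 1).

(4u + 1)(q - 1)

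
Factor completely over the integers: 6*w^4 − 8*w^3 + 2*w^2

2*w^2*(3*w − 1)*(w − 1)

Pull out the common factor 2*w^2, then factor the remaining trinomial.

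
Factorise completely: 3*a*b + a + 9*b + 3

Group as (3*a*b + a) + (9*b + 3) = a*(3*b + 1) + 3*(3*b + 1).
Both groups share the factor (3*b + 1).

(3*b + 1)*(a + 3)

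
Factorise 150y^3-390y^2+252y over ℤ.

Pull out the common factor 6y, then factor the remaining trinomial.

6y(5y-6)(5y-7)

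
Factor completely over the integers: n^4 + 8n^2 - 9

Substitute u = n^2 to get a quadratic in u, then factor.
n^2 + 9 is irreducible over ℤ (sum of squares).
n^2 - 1 is a difference of squares.

(n + 1)(n - 1)(n^2 + 9)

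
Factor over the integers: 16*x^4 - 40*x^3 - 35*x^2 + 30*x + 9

Trying the rational-root candidates, x = 3 is a root, so (x - 3) divides it; the quotient is 16*x^3 + 8*x^2 - 11*x - 3.
Continuing, x = 3/4 is a root, so (4*x - 3) divides it; the quotient is 4*x^2 + 5*x + 1.
The remaining quadratic factors as (4*x + 1)(x + 1).

(4*x + 1)*(4*x - 3)*(x + 1)*(x - 3)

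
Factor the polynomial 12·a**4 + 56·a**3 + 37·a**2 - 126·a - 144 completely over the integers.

Among the possible rational roots, a = -8/3 is a root, so (3·a + 8) is a factor; dividing leaves 4·a**3 + 8·a**2 - 9·a - 18.
Continuing, a = -3/2 is a root, so (2·a + 3) is a factor; dividing leaves 2·a**2 + a - 6.
The remaining quadratic factors as (a + 2)(2·a - 3).

(2·a + 3)·(2·a - 3)·(3·a + 8)·(a + 2)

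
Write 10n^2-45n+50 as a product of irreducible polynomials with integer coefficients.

Pull out the common factor 5, then factor the remaining trinomial.

5(2n-5)(n-2)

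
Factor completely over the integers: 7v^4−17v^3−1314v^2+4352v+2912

Testing divisors of the constant over divisors of the leading coefficient, v = −4/7 is a root, so (7v+4) is a factor; dividing leaves v^3−3v^2−186v+728.
Next, v = 13 is a root, giving the factor (v−13) and quotient v^2+10v−56.
The remaining quadratic factors as (v−4)(v+14).

(7v+4)(v+14)(v−13)(v−4)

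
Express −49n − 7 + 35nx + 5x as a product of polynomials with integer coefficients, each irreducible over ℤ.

(5x − 7)(7n + 1)

Group as (35nx − 49n) + (5x − 7) = 7n(5x − 7) + (5x − 7).
Both groups share the factor (5x − 7).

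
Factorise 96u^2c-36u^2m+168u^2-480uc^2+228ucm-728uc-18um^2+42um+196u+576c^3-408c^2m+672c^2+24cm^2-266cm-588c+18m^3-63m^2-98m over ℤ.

Group: 8c(12u^2-60uc+6um+14u+72c^2-24cm-42c-6m^2-7m) + (-3m+14)(12u^2-60uc+6um+14u+72c^2-24cm-42c-6m^2-7m); both groups contain (12u^2-60uc+6um+14u+72c^2-24cm-42c-6m^2-7m), so (8c-3m+14) is a factor with cofactor 12u^2-60uc+6um+14u+72c^2-24cm-42c-6m^2-7m.
The cofactor groups again: 12u^2-60uc+6um+14u+72c^2-24cm-42c-6m^2-7m = 2u(6u-12c+6m+7) + (-6c-m)(6u-12c+6m+7); both groups contain (6u-12c+6m+7), giving (2u-6c-m)(6u-12c+6m+7).

(6u-12c+6m+7)(2u-6c-m)(8c-3m+14)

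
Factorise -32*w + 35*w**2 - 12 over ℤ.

(5*w - 6)*(7*w + 2)

Need a pair with product 35·(-12) = -420 and sum -32: that's 10 and -42.
Split the middle term: 35*w**2 + 10*w - 42*w - 12 = 5*w*(7*w + 2) - 6*(7*w + 2).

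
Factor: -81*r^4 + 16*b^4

Write as (4*b^2)² − (9*r^2)², then factor 4*b^2 - 9*r^2 once more.

(2*b + 3*r)*(2*b - 3*r)*(4*b^2 + 9*r^2)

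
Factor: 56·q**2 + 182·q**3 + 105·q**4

7·q**2·(3·q + 4)·(5·q + 2)

Pull out the common factor 7·q**2, then factor the remaining trinomial.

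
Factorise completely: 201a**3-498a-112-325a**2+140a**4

Trying the rational-root candidates, a = -2/7 is a root, so (7a+2) is a factor; dividing leaves 20a**3+23a**2-53a-56.
Continuing, a = -7/4 is a root, giving the factor (4a+7) and quotient 5a**2-3a-8.
The remaining quadratic factors as (a+1)(5a-8).

(4a+7)(5a-8)(7a+2)(a+1)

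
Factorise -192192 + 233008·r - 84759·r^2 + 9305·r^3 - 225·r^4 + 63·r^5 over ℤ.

(3·r - 13)·(3·r - 8)·(7·r - 11)·(r^2 + 5·r + 168)

Among the possible rational roots, r = 13/3 is a root, so (3·r - 13) divides it; the quotient is 21·r^4 + 16·r^3 + 3171·r^2 - 14512·r + 14784.
Continuing, r = 11/7 is a root, so (7·r - 11) divides it; the quotient is 3·r^3 + 7·r^2 + 464·r - 1344.
Continuing, r = 8/3 is a root, giving the factor (3·r - 8) and quotient r^2 + 5·r + 168.
The quadratic r^2 + 5·r + 168 has discriminant -647 < 0 and is irreducible over ℤ.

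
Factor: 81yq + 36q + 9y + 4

(9q + 1)(9y + 4)

Group as (81yq + 9y) + (36q + 4) = 9y(9q + 1) + 4(9q + 1).
Both groups share the factor (9q + 1).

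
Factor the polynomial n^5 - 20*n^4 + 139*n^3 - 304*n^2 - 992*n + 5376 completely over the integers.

Trying the rational-root candidates, n = -3 is a root, so (n + 3) is a factor; dividing leaves n^4 - 23*n^3 + 208*n^2 - 928*n + 1792.
Continuing, n = 8 is a root, so (n - 8) is a factor; dividing leaves n^3 - 15*n^2 + 88*n - 224.
Then n = 7 is a root, so (n - 7) is a factor; dividing leaves n^2 - 8*n + 32.
The quadratic n^2 - 8*n + 32 has discriminant -64 < 0 and is irreducible over ℤ.

(n + 3)*(n - 7)*(n - 8)*(n^2 - 8*n + 32)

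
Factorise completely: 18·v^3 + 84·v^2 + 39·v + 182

(3·v + 14)·(6·v^2 + 13)

Group as (18·v^3 + 39·v) + (84·v^2 + 182) = 3·v·(6·v^2 + 13) + 14·(6·v^2 + 13).
Both groups share the factor (6·v^2 + 13).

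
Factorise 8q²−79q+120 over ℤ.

(8q−15)(q−8)

Need a pair with product 8·120 = 960 and sum −79: that's −64 and −15.
Split the middle term: 8q²−64q − 15q+120 = 8q(q−8) − 15(q−8).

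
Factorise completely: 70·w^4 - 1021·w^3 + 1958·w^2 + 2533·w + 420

(2·w - 7)·(5·w + 1)·(7·w + 5)·(w - 12)

Among the possible rational roots, w = 7/2 is a root, so (2·w - 7) is a factor; dividing leaves 35·w^3 - 388·w^2 - 379·w - 60.
Then w = -5/7 is a root, so (7·w + 5) divides it; the quotient is 5·w^2 - 59·w - 12.
The remaining quadratic factors as (w - 12)(5·w + 1).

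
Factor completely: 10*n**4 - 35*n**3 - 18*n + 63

Group as (10*n**4 - 18*n) + (-35*n**3 + 63) = 2*n*(5*n**3 - 9) - 7*(5*n**3 - 9).
Both groups share the factor (5*n**3 - 9).

(2*n - 7)*(5*n**3 - 9)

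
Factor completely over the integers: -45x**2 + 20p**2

Pull out the common factor 5; 4p**2 - 9x**2 is a difference of squares.

5(2p + 3x)(2p - 3x)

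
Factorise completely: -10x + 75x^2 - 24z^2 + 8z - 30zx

Group: -4z(6z + 15x - 2) + 5x(6z + 15x - 2); both groups contain (6z + 15x - 2).

-(4z - 5x)(6z + 15x - 2)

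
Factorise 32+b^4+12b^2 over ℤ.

Substitute u = b^2 to get a quadratic in u, then factor.
b^2+8 is irreducible over ℤ (always positive, so no real roots).
b^2+4 is irreducible over ℤ (sum of squares).

(b^2+4)(b^2+8)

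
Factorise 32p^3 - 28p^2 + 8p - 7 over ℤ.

(8p - 7)(4p^2 + 1)

Group as (32p^3 + 8p) + (-28p^2 - 7) = 8p(4p^2 + 1) - 7(4p^2 + 1).
Both groups share the factor (4p^2 + 1).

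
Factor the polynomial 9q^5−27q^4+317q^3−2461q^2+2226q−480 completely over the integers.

By the rational root theorem, q = 5 is a root, so (q−5) divides it; the quotient is 9q^4+18q^3+407q^2−426q+96.
Then q = 2/3 is a root, giving the factor (3q−2) and quotient 3q^3+8q^2+141q−48.
Continuing, q = 1/3 is a root, so (3q−1) is a factor; dividing leaves q^2+3q+48.
The quadratic q^2+3q+48 has discriminant −183 < 0 and is irreducible over ℤ.

(3q−1)(3q−2)(q−5)(q^2+3q+48)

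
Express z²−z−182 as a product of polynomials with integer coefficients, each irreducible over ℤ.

Two integers with product −182 and sum −1 are 13 and −14.

(z+13)(z−14)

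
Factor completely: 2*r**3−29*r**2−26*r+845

(2*r−13)*(r+5)*(r−13)

Trying the rational-root candidates, r = 13 is a root, giving the factor (r−13) and quotient 2*r**2−3*r−65.
The remaining quadratic factors as (r+5)(2*r−13).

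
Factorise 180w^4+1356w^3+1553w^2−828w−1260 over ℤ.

Testing divisors of the constant over divisors of the leading coefficient, w = −7/6 is a root, so (6w+7) divides it; the quotient is 30w^3+191w^2+36w−180.
Next, w = −6 is a root, so (w+6) is a factor; dividing leaves 30w^2+11w−30.
The remaining quadratic factors as (6w−5)(5w+6).

(5w+6)(6w+7)(6w−5)(w+6)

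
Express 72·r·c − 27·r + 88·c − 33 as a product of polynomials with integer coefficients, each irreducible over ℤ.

(8·c − 3)·(9·r + 11)

Group as (72·r·c − 27·r) + (88·c − 33) = 9·r·(8·c − 3) + 11·(8·c − 3).
Both groups share the factor (8·c − 3).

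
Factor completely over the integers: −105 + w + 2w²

Need a pair with product 2·(−105) = −210 and sum 1: that's 15 and −14.
Split the middle term: 2w² + 15w − 14w − 105 = w(2w + 15) − 7(2w + 15).

(2w + 15)(w − 7)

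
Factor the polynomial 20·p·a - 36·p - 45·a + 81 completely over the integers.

Group as (20·p·a - 36·p) + (-45·a + 81) = 4·p·(5·a - 9) - 9·(5·a - 9).
Both groups share the factor (5·a - 9).

(4·p - 9)·(5·a - 9)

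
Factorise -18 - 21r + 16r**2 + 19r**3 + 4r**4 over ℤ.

(4r + 3)(r + 2)(r + 3)(r - 1)

Trying the rational-root candidates, r = -2 is a root, so (r + 2) is a factor; dividing leaves 4r**3 + 11r**2 - 6r - 9.
Continuing, r = -3 is a root, so (r + 3) is a factor; dividing leaves 4r**2 - r - 3.
The remaining quadratic factors as (r - 1)(4r + 3).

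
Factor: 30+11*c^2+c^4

Substitute u = c^2 to get a quadratic in u, then factor.
c^2+6 is irreducible over ℤ (always positive, so no real roots).
c^2+5 is irreducible over ℤ (always positive, so no real roots).

(c^2+5)*(c^2+6)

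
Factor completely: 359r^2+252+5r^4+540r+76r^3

Trying the rational-root candidates, r = -1 is a root, giving the factor (r+1) and quotient 5r^3+71r^2+288r+252.
Next, r = -6/5 is a root, giving the factor (5r+6) and quotient r^2+13r+42.
The remaining quadratic factors as (r+7)(r+6).

(5r+6)(r+1)(r+6)(r+7)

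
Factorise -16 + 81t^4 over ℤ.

(3t + 2)(3t - 2)(9t^2 + 4)

(3t)⁴ − (2)⁴ = ((3t)² − (2)²)((3t)² + (2)²); the first factor splits again, the second (9t^2 + 4) is irreducible.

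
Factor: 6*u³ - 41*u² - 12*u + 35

Trying the rational-root candidates, u = 5/6 is a root, giving the factor (6*u - 5) and quotient u² - 6*u - 7.
The remaining quadratic factors as (u - 7)(u + 1).

(6*u - 5)*(u + 1)*(u - 7)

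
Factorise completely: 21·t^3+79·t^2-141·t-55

(3·t+1)·(7·t-11)·(t+5)

Trying the rational-root candidates, t = 11/7 is a root, so (7·t-11) is a factor; dividing leaves 3·t^2+16·t+5.
The remaining quadratic factors as (t+5)(3·t+1).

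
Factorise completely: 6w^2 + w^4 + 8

(w^2 + 2)(w^2 + 4)

Substitute u = w^2 to get a quadratic in u, then factor.
w^2 + 2 is irreducible over ℤ (always positive, so no real roots).
w^2 + 4 is irreducible over ℤ (sum of squares).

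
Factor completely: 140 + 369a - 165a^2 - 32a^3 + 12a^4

(2a + 7)(2a - 5)(3a + 1)(a - 4)

Testing divisors of the constant over divisors of the leading coefficient, a = -7/2 is a root, so (2a + 7) is a factor; dividing leaves 6a^3 - 37a^2 + 47a + 20.
Continuing, a = 4 is a root, so (a - 4) divides it; the quotient is 6a^2 - 13a - 5.
The remaining quadratic factors as (3a + 1)(2a - 5).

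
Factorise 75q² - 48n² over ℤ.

Pull out the common factor 3; 25q² - 16n² is a difference of squares.

3(5q - 4n)(5q + 4n)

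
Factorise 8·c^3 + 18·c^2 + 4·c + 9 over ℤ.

Group as (8·c^3 + 4·c) + (18·c^2 + 9) = 4·c·(2·c^2 + 1) + 9·(2·c^2 + 1).
Both groups share the factor (2·c^2 + 1).

(4·c + 9)·(2·c^2 + 1)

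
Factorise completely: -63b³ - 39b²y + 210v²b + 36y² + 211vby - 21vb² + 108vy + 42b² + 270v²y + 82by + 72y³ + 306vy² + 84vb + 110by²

Group: 6v(35vb + 45vy - 21b² + by + 14b + 36y² + 18y) + (3b + 2y)(35vb + 45vy - 21b² + by + 14b + 36y² + 18y); both groups contain (35vb + 45vy - 21b² + by + 14b + 36y² + 18y), so (6v + 3b + 2y) is a factor with cofactor 35vb + 45vy - 21b² + by + 14b + 36y² + 18y.
The cofactor groups again: 35vb + 45vy - 21b² + by + 14b + 36y² + 18y = 7b(5v - 3b + 4y + 2) + 9y(5v - 3b + 4y + 2); both groups contain (5v - 3b + 4y + 2), giving (7b + 9y)(5v - 3b + 4y + 2).

(5v - 3b + 4y + 2)(6v + 3b + 2y)(7b + 9y)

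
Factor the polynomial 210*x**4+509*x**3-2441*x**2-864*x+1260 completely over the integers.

(2*x-5)*(3*x+14)*(5*x-3)*(7*x+6)

By the rational root theorem, x = 5/2 is a root, so (2*x-5) divides it; the quotient is 105*x**3+517*x**2+72*x-252.
Then x = -14/3 is a root, so (3*x+14) is a factor; dividing leaves 35*x**2+9*x-18.
The remaining quadratic factors as (7*x+6)(5*x-3).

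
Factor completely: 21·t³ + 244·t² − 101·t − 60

(3·t + 1)·(7·t − 5)·(t + 12)

By the rational root theorem, t = −1/3 is a root, so (3·t + 1) is a factor; dividing leaves 7·t² + 79·t − 60.
The remaining quadratic factors as (t + 12)(7·t − 5).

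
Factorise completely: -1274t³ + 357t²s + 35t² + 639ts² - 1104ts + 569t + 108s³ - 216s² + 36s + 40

Group: 14t(-91t² + 45ts + 9t + 36s² - 84s + 40) + (3s + 1)(-91t² + 45ts + 9t + 36s² - 84s + 40); both groups contain (-91t² + 45ts + 9t + 36s² - 84s + 40), so (14t + 3s + 1) is a factor with cofactor -91t² + 45ts + 9t + 36s² - 84s + 40.
The cofactor groups again: -91t² + 45ts + 9t + 36s² - 84s + 40 = -13t(7t + 3s - 5) + (12s - 8)(7t + 3s - 5); both groups contain (7t + 3s - 5), giving -(13t - 12s + 8)(7t + 3s - 5).

-(13t - 12s + 8)(14t + 3s + 1)(7t + 3s - 5)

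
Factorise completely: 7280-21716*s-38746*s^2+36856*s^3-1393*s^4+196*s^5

Among the possible rational roots, s = 10/7 is a root, so (7*s-10) is a factor; dividing leaves 28*s^4-159*s^3+5038*s^2+1662*s-728.
Then s = 1/4 is a root, so (4*s-1) divides it; the quotient is 7*s^3-38*s^2+1250*s+728.
Then s = -4/7 is a root, so (7*s+4) is a factor; dividing leaves s^2-6*s+182.
The quadratic s^2-6*s+182 has discriminant -692 < 0 and is irreducible over ℤ.

(4*s-1)*(7*s+4)*(7*s-10)*(s^2-6*s+182)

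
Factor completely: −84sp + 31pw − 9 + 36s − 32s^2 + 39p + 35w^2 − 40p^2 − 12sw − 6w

Group: −4s(8s + 5p − 7w − 3) + (−8p − 5w + 3)(8s + 5p − 7w − 3); both groups contain (8s + 5p − 7w − 3).

−(8s + 5p − 7w − 3)(4s + 8p + 5w − 3)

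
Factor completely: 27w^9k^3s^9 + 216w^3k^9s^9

27k^3s^9w^3(w^2 + 2k^2)(w^4 - 2w^2k^2 + 4k^4)

Every term has a factor of 27w^3k^3s^9; factoring it out leaves w^6 + 8k^6.
Recognize a sum of cubes with the parts w^2 and 2k^2.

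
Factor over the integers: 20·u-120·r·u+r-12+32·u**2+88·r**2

(11·r-4·u-4)·(8·r-8·u+3)

Group: 11·r·(8·r-8·u+3) + (-4·u-4)·(8·r-8·u+3); both groups contain (8·r-8·u+3).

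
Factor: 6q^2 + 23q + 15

(6q + 5)(q + 3)

Need a pair with product 6·15 = 90 and sum 23: that's 18 and 5.
Split the middle term: 6q^2 + 18q + 5q + 15 = 6q(q + 3) + 5(q + 3).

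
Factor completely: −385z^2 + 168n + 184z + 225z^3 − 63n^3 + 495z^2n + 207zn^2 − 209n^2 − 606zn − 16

(5z − n − 4)(5z + 7n − 4)(9z + 9n − 1)

Group: 5z(45z^2 + 108zn − 41z + 63n^2 − 43n + 4) + (−n − 4)(45z^2 + 108zn − 41z + 63n^2 − 43n + 4); both groups contain (45z^2 + 108zn − 41z + 63n^2 − 43n + 4), so (5z − n − 4) is a factor with cofactor 45z^2 + 108zn − 41z + 63n^2 − 43n + 4.
The cofactor groups again: 45z^2 + 108zn − 41z + 63n^2 − 43n + 4 = 5z(9z + 9n − 1) + (7n − 4)(9z + 9n − 1); both groups contain (9z + 9n − 1), giving (5z + 7n − 4)(9z + 9n − 1).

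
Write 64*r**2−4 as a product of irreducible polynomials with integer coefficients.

4*(4*r+1)*(4*r−1)

Factor out 4, leaving 16*r**2−1, which is a difference of two squares.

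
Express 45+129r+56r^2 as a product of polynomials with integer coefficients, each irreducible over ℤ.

(7r+3)(8r+15)

Need a pair with product 56·45 = 2520 and sum 129: that's 105 and 24.
Split the middle term: 56r^2+105r + 24r+45 = 7r(8r+15) + 3(8r+15).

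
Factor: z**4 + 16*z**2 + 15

Substitute u = z**2 to get a quadratic in u, then factor.
z**2 + 1 is irreducible over ℤ (sum of squares).
z**2 + 15 is irreducible over ℤ (always positive, so no real roots).

(z**2 + 1)*(z**2 + 15)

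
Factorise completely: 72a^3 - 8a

Pull out the common factor 8a; 9a^2 - 1 is a difference of squares.

8a(3a + 1)(3a - 1)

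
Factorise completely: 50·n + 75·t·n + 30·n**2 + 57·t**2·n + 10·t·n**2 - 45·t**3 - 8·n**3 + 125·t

-(3·t - 4·n - 5)·(3·t - n + 5)·(5·t + 2·n)

Group: 5·t·(-9·t**2 + 15·t·n - 4·n**2 + 15·n + 25) + 2·n·(-9·t**2 + 15·t·n - 4·n**2 + 15·n + 25); both groups contain (-9·t**2 + 15·t·n - 4·n**2 + 15·n + 25), so (5·t + 2·n) is a factor with cofactor -9·t**2 + 15·t·n - 4·n**2 + 15·n + 25.
The cofactor groups again: -9·t**2 + 15·t·n - 4·n**2 + 15·n + 25 = -3·t·(3·t - n + 5) + (4·n + 5)·(3·t - n + 5); both groups contain (3·t - n + 5), giving -(3·t - 4·n - 5)·(3·t - n + 5).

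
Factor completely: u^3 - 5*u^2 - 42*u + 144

By the rational root theorem, u = -6 is a root, giving the factor (u + 6) and quotient u^2 - 11*u + 24.
The remaining quadratic factors as (u - 8)(u - 3).

(u + 6)*(u - 3)*(u - 8)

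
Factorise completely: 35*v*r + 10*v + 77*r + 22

(5*v + 11)*(7*r + 2)

Group as (35*v*r + 10*v) + (77*r + 22) = 5*v*(7*r + 2) + 11*(7*r + 2).
Both groups share the factor (7*r + 2).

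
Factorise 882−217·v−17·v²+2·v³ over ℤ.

(2·v−7)·(v+9)·(v−14)

Testing divisors of the constant over divisors of the leading coefficient, v = 14 is a root, giving the factor (v−14) and quotient 2·v²+11·v−63.
The remaining quadratic factors as (2·v−7)(v+9).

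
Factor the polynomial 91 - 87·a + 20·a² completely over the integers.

(4·a - 7)·(5·a - 13)

Need a pair with product 20·91 = 1820 and sum -87: that's -52 and -35.
Split the middle term: 20·a² - 52·a - 35·a + 91 = 4·a·(5·a - 13) - 7·(5·a - 13).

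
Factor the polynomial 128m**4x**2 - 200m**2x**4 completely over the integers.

Pull out the common factor 8m**2x**2; 16m**2 - 25x**2 is a difference of squares.

8m**2x**2(4m + 5x)(4m - 5x)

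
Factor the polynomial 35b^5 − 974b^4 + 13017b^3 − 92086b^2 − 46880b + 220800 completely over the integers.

(5b + 8)(7b − 10)(b − 15)(b^2 − 13b + 184)

Trying the rational-root candidates, b = 15 is a root, so (b − 15) divides it; the quotient is 35b^4 − 449b^3 + 6282b^2 + 2144b − 14720.
Next, b = 10/7 is a root, giving the factor (7b − 10) and quotient 5b^3 − 57b^2 + 816b + 1472.
Then b = −8/5 is a root, giving the factor (5b + 8) and quotient b^2 − 13b + 184.
The quadratic b^2 − 13b + 184 has discriminant −567 < 0 and is irreducible over ℤ.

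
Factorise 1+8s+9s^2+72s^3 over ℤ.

Group as (72s^3+8s) + (9s^2+1) = 8s(9s^2+1) + (9s^2+1).
Both groups share the factor (9s^2+1).

(8s+1)(9s^2+1)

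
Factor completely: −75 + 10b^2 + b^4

(b^2 + 15)(b^2 − 5)

Substitute u = b^2 to get a quadratic in u, then factor.
b^2 + 15 is irreducible over ℤ (always positive, so no real roots).
b^2 − 5 is irreducible over ℤ (5 is not a perfect square).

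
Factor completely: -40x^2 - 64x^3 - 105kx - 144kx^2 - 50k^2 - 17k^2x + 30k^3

Group: 5k(6k^2 - 13kx - 10k - 8x^2 - 5x) + 8x(6k^2 - 13kx - 10k - 8x^2 - 5x); both groups contain (6k^2 - 13kx - 10k - 8x^2 - 5x), so (5k + 8x) is a factor with cofactor 6k^2 - 13kx - 10k - 8x^2 - 5x.
The cofactor groups again: 6k^2 - 13kx - 10k - 8x^2 - 5x = 2k(3k - 8x - 5) + x(3k - 8x - 5); both groups contain (3k - 8x - 5), giving (2k + x)(3k - 8x - 5).

(2k + x)(3k - 8x - 5)(5k + 8x)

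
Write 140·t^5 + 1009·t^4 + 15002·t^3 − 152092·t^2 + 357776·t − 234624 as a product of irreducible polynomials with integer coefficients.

Among the possible rational roots, t = 8/7 is a root, giving the factor (7·t − 8) and quotient 20·t^4 + 167·t^3 + 2334·t^2 − 19060·t + 29328.
Then t = 12/5 is a root, so (5·t − 12) is a factor; dividing leaves 4·t^3 + 43·t^2 + 570·t − 2444.
Next, t = 13/4 is a root, giving the factor (4·t − 13) and quotient t^2 + 14·t + 188.
The quadratic t^2 + 14·t + 188 has discriminant −556 < 0 and is irreducible over ℤ.

(4·t − 13)·(5·t − 12)·(7·t − 8)·(t^2 + 14·t + 188)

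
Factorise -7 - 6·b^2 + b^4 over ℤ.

(b^2 + 1)·(b^2 - 7)

Substitute u = b^2 to get a quadratic in u, then factor.
b^2 + 1 is irreducible over ℤ (sum of squares).
b^2 - 7 is irreducible over ℤ (7 is not a perfect square).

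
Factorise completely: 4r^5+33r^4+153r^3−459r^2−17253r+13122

(4r−3)(r+9)(r−6)(r^2+6r+81)

Testing divisors of the constant over divisors of the leading coefficient, r = −9 is a root, so (r+9) divides it; the quotient is 4r^4−3r^3+180r^2−2079r+1458.
Continuing, r = 6 is a root, so (r−6) divides it; the quotient is 4r^3+21r^2+306r−243.
Continuing, r = 3/4 is a root, so (4r−3) divides it; the quotient is r^2+6r+81.
The quadratic r^2+6r+81 has discriminant −288 < 0 and is irreducible over ℤ.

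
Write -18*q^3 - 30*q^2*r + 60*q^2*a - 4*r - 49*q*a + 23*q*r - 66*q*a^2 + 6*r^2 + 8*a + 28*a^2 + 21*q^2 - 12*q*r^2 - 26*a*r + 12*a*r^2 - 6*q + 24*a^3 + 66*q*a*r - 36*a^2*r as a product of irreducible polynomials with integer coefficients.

Group: 2*q*(-9*q^2 + 21*q*a - 15*q*r + 6*q - 12*a^2 + 18*a*r - 8*a - 6*r^2 + 4*r) + (-2*a - 1)*(-9*q^2 + 21*q*a - 15*q*r + 6*q - 12*a^2 + 18*a*r - 8*a - 6*r^2 + 4*r); both groups contain (-9*q^2 + 21*q*a - 15*q*r + 6*q - 12*a^2 + 18*a*r - 8*a - 6*r^2 + 4*r), so (2*q - 2*a - 1) is a factor with cofactor -9*q^2 + 21*q*a - 15*q*r + 6*q - 12*a^2 + 18*a*r - 8*a - 6*r^2 + 4*r.
The cofactor groups again: -9*q^2 + 21*q*a - 15*q*r + 6*q - 12*a^2 + 18*a*r - 8*a - 6*r^2 + 4*r = -3*q*(3*q - 4*a + 2*r) + (3*a - 3*r + 2)*(3*q - 4*a + 2*r); both groups contain (3*q - 4*a + 2*r), giving -(3*q - 3*a + 3*r - 2)*(3*q - 4*a + 2*r).

-(2*q - 2*a - 1)*(3*q - 3*a + 3*r - 2)*(3*q - 4*a + 2*r)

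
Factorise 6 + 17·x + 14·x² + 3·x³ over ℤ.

(3·x + 2)·(x + 1)·(x + 3)

Trying the rational-root candidates, x = -2/3 is a root, giving the factor (3·x + 2) and quotient x² + 4·x + 3.
The remaining quadratic factors as (x + 3)(x + 1).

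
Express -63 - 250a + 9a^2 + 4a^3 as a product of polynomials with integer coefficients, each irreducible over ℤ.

(4a + 1)(a + 9)(a - 7)

Testing divisors of the constant over divisors of the leading coefficient, a = -1/4 is a root, so (4a + 1) divides it; the quotient is a^2 + 2a - 63.
The remaining quadratic factors as (a - 7)(a + 9).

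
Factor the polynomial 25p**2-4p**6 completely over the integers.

Factor out p**2 first: what remains is -4p**4+25.
Recognize a difference of squares with the parts 5 and 2p**2.

-p**2(2p**2+5)(2p**2-5)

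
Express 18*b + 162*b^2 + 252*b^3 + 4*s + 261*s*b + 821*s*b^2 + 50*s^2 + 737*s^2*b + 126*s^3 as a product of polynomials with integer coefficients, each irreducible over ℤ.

Group: 2*s*(63*s^2 + 85*s*b + 25*s + 28*b^2 + 18*b + 2) + 9*b*(63*s^2 + 85*s*b + 25*s + 28*b^2 + 18*b + 2); both groups contain (63*s^2 + 85*s*b + 25*s + 28*b^2 + 18*b + 2), so (2*s + 9*b) is a factor with cofactor 63*s^2 + 85*s*b + 25*s + 28*b^2 + 18*b + 2.
The cofactor groups again: 63*s^2 + 85*s*b + 25*s + 28*b^2 + 18*b + 2 = 7*s*(9*s + 7*b + 1) + (4*b + 2)*(9*s + 7*b + 1); both groups contain (9*s + 7*b + 1), giving (7*s + 4*b + 2)*(9*s + 7*b + 1).

(7*s + 4*b + 2)*(9*s + 7*b + 1)*(2*s + 9*b)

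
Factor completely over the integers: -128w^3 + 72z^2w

8w(3z - 4w)(3z + 4w)

Factor out 8w, leaving 9z^2 - 16w^2, which is a difference of two squares.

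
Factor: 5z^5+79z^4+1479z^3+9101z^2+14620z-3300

Among the possible rational roots, z = -3 is a root, so (z+3) divides it; the quotient is 5z^4+64z^3+1287z^2+5240z-1100.
Continuing, z = -5 is a root, so (z+5) divides it; the quotient is 5z^3+39z^2+1092z-220.
Next, z = 1/5 is a root, so (5z-1) divides it; the quotient is z^2+8z+220.
The quadratic z^2+8z+220 has discriminant -816 < 0 and is irreducible over ℤ.

(5z-1)(z+3)(z+5)(z^2+8z+220)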